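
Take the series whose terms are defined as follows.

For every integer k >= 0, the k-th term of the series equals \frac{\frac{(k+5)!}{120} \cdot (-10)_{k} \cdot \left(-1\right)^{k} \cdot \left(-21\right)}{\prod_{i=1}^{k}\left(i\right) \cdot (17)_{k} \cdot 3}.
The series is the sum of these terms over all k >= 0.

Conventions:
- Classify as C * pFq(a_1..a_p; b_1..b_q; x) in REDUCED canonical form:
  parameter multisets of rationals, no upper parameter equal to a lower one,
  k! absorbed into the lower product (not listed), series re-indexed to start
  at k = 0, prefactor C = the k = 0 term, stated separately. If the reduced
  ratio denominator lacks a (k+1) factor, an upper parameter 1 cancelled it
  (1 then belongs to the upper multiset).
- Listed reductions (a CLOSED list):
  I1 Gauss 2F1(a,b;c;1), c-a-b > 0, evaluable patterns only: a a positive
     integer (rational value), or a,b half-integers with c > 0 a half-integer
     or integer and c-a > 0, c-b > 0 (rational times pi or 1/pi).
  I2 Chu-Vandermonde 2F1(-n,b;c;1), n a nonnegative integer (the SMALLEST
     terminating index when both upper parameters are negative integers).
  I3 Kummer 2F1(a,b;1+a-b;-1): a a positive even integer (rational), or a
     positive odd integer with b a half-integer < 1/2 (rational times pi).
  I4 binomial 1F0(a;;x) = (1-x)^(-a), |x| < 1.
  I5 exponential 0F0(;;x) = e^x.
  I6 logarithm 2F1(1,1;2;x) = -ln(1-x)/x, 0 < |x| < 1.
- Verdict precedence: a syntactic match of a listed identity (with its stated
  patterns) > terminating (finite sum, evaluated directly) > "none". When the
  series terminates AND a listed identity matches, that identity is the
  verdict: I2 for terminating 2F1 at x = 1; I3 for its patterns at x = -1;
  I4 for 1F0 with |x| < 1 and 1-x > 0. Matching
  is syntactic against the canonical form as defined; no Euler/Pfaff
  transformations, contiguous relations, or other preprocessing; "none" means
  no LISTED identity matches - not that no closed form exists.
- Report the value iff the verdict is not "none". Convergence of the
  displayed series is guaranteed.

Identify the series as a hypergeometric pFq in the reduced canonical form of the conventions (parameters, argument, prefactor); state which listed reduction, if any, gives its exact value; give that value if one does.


The series (x = -1) is 2F1: upper {-10, 6}, lower {17}, prefactor -7. Verdict: the Kummer evaluation I3 applies (x = -1; c = 17 equals 1+a-b for upper {-10, 6}: listed pattern). Hence: -196.

The tell: with t_0 = -7, the product of the first k integers (C = -7, x = -1) is k!.
Step ratio: r(k) = -1 * (k-10) (k+6) / [(k+17) (k+1)] ; factor over Q: parameters, x = -1, and C = -7.


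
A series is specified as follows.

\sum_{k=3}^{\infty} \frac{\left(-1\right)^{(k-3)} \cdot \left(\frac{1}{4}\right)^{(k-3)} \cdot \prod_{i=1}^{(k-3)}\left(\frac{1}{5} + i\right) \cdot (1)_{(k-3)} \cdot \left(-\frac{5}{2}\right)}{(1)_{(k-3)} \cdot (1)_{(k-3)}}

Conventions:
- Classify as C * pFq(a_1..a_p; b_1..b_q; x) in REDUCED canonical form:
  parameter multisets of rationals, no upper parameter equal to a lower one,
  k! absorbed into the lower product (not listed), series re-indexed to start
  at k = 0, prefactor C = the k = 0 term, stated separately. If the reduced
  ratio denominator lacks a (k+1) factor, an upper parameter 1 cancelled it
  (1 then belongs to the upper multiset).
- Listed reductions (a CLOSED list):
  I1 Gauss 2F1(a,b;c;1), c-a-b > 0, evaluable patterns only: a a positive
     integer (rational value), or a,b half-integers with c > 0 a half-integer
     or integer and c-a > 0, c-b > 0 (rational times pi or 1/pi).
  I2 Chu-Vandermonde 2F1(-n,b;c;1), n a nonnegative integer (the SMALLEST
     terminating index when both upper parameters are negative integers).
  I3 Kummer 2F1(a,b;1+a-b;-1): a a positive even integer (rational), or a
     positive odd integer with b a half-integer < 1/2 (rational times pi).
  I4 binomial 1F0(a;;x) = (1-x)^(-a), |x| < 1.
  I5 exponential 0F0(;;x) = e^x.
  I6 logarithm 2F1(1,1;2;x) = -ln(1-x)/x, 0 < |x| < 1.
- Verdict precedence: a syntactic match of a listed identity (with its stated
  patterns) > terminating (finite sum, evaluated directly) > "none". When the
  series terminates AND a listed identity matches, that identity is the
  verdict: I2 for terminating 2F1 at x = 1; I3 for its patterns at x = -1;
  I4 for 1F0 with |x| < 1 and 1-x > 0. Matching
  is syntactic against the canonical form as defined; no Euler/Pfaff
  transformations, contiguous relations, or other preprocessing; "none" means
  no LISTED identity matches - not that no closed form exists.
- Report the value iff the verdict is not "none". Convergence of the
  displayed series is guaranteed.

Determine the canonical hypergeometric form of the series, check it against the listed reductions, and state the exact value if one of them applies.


Key step: t_0 = -\frac{5}{2} here, and the (-1)^k factor (C = -5/2) folds into the argument's sign.
Adjacent-term ratio: r(k) = -\frac{1}{4} * (k+\frac{6}{5}) / [(k+1)] ; factor over Q: parameters, x = -\frac{1}{4}, and C = -\frac{5}{2}.

Prefactor -\frac{5}{2}, argument -\frac{1}{4}: 1F0 with upper {\frac{6}{5}} over lower {-}. Verdict at x = -\frac{1}{4}: the I4 binomial reduction matches (the 1F0 binomial series: exponent -6/5, x = -\frac{1}{4}). Exact value: \left(-\frac{5}{2}\right) \cdot \left(\frac{5}{4}\right)^{-\frac{6}{5}}.


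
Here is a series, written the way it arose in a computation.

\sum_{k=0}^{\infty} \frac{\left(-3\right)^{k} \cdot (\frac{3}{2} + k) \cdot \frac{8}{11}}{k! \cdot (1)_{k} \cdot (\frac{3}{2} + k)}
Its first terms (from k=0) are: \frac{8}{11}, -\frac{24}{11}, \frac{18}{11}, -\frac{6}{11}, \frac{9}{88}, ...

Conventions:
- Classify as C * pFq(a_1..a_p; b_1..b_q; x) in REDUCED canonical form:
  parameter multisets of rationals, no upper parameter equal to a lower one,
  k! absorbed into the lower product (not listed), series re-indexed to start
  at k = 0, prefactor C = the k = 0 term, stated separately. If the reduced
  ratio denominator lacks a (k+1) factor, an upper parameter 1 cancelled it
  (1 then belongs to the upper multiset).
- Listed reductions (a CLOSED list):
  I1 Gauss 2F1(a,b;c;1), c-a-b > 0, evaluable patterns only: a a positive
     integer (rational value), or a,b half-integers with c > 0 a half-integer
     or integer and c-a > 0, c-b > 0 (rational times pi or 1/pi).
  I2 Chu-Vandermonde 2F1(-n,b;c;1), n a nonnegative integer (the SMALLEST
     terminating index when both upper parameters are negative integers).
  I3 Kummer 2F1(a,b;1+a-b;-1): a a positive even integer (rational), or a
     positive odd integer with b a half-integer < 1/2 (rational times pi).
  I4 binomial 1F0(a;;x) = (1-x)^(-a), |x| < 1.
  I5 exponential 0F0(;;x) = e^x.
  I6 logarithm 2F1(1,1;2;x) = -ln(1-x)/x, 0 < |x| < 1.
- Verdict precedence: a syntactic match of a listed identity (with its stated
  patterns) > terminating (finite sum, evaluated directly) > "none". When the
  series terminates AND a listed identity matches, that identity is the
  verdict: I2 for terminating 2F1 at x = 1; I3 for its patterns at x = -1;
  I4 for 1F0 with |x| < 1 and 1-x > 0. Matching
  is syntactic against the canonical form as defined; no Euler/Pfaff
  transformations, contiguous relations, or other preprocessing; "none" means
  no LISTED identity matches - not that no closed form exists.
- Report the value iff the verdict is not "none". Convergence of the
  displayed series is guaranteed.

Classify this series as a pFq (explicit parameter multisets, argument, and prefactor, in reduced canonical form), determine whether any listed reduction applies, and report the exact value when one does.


Key observation: with t_0 = \frac{8}{11}, the factor k + 3/2 cancels (top and bottom), leaving C = 8/11.
Adjacent-term ratio: r(k) = -3 * 1 / [(k+1) (k+1)] ; factor over Q: parameters, x = -3, and C = \frac{8}{11}.

At argument -3: a 0F1 with upper {-}, lower {1}, scaled by C = \frac{8}{11}. Verdict: none. A 0F1 with upper {-} fits none of I1-I6 at x = -3; the sum runs forever.


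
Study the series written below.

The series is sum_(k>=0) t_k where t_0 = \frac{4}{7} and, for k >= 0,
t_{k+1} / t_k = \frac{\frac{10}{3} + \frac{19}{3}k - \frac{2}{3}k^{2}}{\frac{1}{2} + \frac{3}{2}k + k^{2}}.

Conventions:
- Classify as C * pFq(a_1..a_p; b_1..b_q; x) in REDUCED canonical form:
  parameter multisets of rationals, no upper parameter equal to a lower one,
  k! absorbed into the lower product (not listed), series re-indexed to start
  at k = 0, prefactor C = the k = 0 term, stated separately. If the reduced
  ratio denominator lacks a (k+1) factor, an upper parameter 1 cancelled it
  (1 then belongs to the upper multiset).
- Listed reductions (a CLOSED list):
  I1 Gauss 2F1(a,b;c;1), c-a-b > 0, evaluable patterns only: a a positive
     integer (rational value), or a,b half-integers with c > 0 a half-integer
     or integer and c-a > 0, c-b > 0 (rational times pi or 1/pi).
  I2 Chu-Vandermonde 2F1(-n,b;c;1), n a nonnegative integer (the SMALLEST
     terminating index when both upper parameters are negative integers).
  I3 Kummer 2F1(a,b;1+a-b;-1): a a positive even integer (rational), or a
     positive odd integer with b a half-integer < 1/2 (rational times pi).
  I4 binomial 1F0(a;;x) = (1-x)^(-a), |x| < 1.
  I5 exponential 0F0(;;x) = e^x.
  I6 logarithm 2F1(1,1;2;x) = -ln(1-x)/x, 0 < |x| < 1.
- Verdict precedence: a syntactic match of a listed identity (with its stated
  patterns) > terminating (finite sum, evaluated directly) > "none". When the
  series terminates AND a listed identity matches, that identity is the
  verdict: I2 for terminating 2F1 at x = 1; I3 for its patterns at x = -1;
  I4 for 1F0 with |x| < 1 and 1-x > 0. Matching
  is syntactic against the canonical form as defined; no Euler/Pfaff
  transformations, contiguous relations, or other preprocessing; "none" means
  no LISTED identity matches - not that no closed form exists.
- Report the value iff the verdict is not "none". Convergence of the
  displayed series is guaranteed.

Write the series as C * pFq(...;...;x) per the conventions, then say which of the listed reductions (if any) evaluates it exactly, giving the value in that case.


This is \frac{4}{7} * 1F0(-10; -; -\frac{2}{3}) in reduced canonical form. Verdict: the binomial series (I4) matches (the 1F0 binomial series: exponent 10, x = -\frac{2}{3}). Its exact value is \frac{39062500}{413343}.

The tell: t_0 being \frac{4}{7}, factor the ratio over Q (C = 4/7): negated roots = parameters.
Adjacent-term ratio: r(k) = -\frac{2}{3} * (k-10) / [(k+1)] - rational in k, leading ratio -\frac{2}{3}; with t_0 = \frac{4}{7}, classification follows.


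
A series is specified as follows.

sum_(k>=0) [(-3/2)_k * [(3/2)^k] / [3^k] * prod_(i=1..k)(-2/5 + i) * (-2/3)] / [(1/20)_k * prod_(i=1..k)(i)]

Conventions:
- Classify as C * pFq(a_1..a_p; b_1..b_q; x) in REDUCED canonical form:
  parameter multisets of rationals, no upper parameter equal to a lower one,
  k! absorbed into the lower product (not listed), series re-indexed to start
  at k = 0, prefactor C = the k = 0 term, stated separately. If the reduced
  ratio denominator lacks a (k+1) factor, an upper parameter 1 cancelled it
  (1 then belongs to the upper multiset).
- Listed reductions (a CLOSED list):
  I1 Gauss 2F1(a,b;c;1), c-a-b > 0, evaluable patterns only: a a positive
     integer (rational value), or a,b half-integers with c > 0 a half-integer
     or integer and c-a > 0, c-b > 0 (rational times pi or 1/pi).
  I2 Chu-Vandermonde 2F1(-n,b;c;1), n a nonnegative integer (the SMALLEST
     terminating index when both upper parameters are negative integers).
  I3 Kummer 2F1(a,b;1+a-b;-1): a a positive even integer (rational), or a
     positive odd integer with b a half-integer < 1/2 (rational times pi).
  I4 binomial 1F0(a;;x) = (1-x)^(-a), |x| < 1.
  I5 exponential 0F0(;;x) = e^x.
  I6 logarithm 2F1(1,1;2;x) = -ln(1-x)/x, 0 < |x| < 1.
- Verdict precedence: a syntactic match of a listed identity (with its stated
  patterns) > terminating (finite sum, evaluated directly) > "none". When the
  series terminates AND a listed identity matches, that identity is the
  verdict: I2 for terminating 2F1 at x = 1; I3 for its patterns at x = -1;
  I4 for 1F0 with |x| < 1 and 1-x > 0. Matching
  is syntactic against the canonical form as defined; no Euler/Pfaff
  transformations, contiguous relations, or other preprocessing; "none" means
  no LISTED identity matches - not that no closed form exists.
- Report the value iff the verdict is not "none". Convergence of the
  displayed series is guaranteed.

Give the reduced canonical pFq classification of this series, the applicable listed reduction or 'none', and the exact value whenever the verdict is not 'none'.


Prefactor -2/3, argument 1/2: 2F1 with upper {-3/2, 3/5} over lower {1/20}. Verdict: none - this 2F1 at x = 1/2 matches no listed pattern, and upper {-3/2, 3/5} holds no stopper.

The tell: t_0 = -2/3 here, and the product of the first k integers (C = -2/3, x = 1/2) is k!.
Step ratio: r(k) = (1/2) * (k-3/2) (k+3/5) / [(k+1/20) (k+1)] ; factor over Q: parameters, x = (1/2), and C = -2/3.


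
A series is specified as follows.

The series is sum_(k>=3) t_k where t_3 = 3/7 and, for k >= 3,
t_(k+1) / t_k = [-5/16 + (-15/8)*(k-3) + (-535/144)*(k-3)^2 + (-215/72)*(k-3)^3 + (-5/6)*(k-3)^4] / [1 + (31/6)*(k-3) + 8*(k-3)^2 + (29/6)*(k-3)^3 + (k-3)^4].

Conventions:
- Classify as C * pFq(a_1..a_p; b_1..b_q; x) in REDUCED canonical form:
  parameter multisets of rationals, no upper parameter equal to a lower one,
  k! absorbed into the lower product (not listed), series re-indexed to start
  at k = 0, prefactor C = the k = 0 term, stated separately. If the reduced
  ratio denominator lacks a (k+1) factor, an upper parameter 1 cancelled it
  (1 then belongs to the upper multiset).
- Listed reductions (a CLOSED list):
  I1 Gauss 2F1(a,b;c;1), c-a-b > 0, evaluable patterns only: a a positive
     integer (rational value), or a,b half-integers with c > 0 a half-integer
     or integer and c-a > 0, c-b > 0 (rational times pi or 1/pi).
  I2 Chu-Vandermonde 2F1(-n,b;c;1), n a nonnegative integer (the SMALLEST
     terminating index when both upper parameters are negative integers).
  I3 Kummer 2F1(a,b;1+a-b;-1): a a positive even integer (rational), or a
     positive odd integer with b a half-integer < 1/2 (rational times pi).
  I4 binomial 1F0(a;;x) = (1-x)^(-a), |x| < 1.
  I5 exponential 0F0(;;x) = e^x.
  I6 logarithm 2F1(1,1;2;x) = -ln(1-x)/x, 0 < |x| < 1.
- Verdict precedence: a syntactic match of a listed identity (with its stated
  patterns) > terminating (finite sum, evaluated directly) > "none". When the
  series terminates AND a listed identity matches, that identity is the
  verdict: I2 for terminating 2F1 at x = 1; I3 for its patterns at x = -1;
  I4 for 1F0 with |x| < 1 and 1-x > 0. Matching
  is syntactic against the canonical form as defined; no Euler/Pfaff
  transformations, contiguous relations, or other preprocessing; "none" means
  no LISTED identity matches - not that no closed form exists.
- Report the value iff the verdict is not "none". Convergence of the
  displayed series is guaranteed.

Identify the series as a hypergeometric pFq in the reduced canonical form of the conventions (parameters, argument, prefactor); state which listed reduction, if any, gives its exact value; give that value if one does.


Key step: with t_0 = 3/7, the parameter 1/3 appears in both the upper and lower lists and cancels (alongside the other common factor).
Term ratio: r(k) = (-5/6) * (k+3/4) (k+1) / [(k+2) (k+1)] - rational; roots negated = parameters, x = (-5/6), C = 3/7.

Prefactor 3/7, argument -5/6: 2F1 with upper {3/4, 1} over lower {2}. Verdict: none (x = -5/6): each listed identity misses the multisets {3/4, 1} ; {2}.


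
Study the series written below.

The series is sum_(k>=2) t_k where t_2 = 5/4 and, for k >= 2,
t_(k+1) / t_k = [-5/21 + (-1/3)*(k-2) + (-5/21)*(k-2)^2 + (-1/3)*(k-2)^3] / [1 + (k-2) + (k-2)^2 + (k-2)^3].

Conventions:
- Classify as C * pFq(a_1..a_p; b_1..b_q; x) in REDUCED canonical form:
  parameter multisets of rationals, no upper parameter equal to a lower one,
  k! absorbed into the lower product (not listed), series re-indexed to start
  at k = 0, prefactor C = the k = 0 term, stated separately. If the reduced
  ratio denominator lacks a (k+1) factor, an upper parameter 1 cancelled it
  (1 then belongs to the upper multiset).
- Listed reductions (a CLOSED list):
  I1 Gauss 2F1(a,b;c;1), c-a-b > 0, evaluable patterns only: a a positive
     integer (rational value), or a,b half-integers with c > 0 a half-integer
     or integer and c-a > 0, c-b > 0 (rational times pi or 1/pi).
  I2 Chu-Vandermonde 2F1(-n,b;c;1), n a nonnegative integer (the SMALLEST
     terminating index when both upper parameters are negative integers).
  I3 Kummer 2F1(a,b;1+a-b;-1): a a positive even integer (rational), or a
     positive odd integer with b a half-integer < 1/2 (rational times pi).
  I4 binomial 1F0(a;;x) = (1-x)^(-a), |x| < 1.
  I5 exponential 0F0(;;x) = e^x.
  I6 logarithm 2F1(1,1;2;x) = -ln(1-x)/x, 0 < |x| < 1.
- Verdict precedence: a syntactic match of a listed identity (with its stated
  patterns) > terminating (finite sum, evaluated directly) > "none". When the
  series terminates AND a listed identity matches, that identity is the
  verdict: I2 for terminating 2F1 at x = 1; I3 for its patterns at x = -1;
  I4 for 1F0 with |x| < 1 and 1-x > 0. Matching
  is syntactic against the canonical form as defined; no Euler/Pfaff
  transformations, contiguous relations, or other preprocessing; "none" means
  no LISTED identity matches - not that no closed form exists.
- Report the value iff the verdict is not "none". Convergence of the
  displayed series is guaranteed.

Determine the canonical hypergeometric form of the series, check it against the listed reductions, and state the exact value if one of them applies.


The series (x = -1/3) is 1F0: upper {5/7}, lower {-}, prefactor 5/4. Verdict (x = -1/3): binomial (I4) applies (the 1F0 binomial series: exponent -5/7, x = -1/3). Its exact value is (5/4) * (4/3)^(-5/7).

Key observation: from the first term 5/4: factor the ratio over Q (C = 5/4): negated roots = parameters.
Consecutive-term ratio: r(k) = (-1/3) * (k+5/7) / [(k+1)] - rational in k, leading ratio (-1/3); with t_0 = 5/4, classification follows.


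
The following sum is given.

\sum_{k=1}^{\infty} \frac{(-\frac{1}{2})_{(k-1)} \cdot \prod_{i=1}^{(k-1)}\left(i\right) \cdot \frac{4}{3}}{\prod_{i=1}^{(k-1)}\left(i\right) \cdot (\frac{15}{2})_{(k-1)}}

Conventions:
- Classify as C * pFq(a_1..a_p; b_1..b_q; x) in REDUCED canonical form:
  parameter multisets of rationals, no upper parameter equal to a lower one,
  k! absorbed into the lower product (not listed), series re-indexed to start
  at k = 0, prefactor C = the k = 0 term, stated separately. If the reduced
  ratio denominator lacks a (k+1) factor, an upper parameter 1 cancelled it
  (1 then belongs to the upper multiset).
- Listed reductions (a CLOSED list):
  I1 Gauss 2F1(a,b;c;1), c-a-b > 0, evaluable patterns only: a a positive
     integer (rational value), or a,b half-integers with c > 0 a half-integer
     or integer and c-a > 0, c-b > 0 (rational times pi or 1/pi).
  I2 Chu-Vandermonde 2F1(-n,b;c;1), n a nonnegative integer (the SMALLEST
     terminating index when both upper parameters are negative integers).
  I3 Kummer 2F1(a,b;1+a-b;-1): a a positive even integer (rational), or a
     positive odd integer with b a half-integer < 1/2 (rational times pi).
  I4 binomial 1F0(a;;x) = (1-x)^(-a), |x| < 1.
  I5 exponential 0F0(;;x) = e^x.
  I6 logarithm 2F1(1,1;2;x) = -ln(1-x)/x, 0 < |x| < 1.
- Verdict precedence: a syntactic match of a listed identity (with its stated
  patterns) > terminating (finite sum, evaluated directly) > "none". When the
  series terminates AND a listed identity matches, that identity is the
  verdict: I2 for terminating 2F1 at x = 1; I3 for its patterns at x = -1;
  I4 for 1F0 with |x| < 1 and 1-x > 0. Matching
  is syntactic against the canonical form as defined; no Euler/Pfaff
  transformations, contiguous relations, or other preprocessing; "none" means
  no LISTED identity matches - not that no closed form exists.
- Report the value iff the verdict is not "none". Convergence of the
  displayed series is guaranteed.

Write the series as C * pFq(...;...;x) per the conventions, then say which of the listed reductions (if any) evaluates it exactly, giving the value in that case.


Key observation: x = 1 and the running product (prefactor 4/3) telescopes to a rising factorial.
Ratio: r(k) = 1 * (k-\frac{1}{2}) (k+1) / [(k+\frac{15}{2}) (k+1)] ; factor over Q: parameters, x = 1, and C = \frac{4}{3}.

Canonical form: C = \frac{4}{3} times 2F1 with upper {-\frac{1}{2}, 1}, lower {\frac{15}{2}}, x = 1. Verdict (x = 1): Gauss's theorem (I1) applies (x = 1: the Gamma ratio telescopes since c-a-b = 7 > 0 and a = 1 in Z>0). Value: \frac{26}{21}.


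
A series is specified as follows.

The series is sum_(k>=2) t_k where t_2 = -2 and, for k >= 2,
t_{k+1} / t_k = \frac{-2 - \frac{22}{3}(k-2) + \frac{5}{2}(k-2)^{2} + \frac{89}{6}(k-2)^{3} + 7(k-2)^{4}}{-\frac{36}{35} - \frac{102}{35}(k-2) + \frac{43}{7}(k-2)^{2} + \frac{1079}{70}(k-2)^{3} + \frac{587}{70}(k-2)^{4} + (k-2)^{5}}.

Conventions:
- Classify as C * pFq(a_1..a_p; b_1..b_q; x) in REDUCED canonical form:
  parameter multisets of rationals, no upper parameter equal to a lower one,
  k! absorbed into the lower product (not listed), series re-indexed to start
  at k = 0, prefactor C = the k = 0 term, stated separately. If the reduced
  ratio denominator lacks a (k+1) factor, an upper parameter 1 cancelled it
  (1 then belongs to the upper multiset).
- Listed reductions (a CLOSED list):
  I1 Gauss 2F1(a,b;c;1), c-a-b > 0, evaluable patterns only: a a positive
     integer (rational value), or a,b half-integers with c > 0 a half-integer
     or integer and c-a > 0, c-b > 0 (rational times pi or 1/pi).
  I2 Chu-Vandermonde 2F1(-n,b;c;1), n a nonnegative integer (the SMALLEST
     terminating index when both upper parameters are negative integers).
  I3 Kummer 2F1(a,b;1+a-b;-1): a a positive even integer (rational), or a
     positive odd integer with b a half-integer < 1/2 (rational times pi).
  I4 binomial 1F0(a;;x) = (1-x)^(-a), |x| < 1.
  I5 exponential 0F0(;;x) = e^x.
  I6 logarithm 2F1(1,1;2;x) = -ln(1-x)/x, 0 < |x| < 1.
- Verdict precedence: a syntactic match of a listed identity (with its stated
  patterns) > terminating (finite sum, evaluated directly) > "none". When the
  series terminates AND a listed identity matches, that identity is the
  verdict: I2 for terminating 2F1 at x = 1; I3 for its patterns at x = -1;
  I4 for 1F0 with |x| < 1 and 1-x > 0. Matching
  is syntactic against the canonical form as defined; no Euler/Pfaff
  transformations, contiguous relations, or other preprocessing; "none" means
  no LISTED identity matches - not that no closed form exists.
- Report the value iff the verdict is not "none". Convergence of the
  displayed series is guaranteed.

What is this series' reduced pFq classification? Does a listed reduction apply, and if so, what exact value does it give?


Canonical form: C = -2 times 2F2 with upper {-\frac{2}{3}, 1}, lower {-\frac{2}{5}, 6}, x = 7. Verdict: no listed reduction: x = 7 and upper {-\frac{2}{3}, 1} fail every I1-I6 pattern.

First insight: t_0 being -2, the parameter 2/7 appears in both the upper and lower lists and cancels (alongside the other common factor).
Adjacent-term ratio: r(k) = 7 * (k-\frac{2}{3}) (k+1) / [(k-\frac{2}{5}) (k+6) (k+1)] - rational in k, leading ratio 7; with t_0 = -2, classification follows.


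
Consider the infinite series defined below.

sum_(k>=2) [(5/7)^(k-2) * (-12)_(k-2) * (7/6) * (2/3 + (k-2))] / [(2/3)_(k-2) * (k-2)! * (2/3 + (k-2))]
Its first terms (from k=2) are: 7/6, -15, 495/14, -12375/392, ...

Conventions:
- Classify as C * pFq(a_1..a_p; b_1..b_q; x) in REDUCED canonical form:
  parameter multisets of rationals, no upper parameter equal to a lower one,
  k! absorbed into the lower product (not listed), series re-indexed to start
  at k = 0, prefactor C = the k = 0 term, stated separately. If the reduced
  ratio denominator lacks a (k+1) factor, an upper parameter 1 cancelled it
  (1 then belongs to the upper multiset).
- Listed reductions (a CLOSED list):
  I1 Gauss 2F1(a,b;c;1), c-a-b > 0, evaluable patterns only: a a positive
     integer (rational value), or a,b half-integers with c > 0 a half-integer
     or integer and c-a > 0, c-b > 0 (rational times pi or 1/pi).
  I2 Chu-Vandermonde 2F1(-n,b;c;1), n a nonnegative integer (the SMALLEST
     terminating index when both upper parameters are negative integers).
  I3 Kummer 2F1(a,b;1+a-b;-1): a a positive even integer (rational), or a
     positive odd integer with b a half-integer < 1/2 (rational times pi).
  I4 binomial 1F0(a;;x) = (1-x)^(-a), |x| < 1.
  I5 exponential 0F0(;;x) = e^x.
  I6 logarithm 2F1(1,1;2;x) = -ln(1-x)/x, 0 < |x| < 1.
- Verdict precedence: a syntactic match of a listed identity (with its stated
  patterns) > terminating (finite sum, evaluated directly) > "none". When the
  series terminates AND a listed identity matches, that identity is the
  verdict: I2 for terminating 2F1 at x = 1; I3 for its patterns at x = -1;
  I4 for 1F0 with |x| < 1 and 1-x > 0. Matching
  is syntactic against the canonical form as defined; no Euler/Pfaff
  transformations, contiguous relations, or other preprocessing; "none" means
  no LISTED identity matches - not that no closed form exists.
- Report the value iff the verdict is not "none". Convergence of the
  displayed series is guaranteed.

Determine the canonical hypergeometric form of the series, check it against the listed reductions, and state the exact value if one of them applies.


This is 7/6 * 1F1(-12; 2/3; 5/7) in reduced canonical form. Verdict: terminating - the sum ends at index 12 because -12 is a negative integer; exact evaluation follows. Value: 6628675633133088261761/7721941496350857904128.

Structural cue: x = (5/7) and k + 2/3 divides numerator and denominator alike; C = 7/6 after cancelling.
Adjacent-term ratio: r(k) = (5/7) * (k-12) / [(k+2/3) (k+1)] ; factor over Q: parameters, x = (5/7), and C = 7/6.


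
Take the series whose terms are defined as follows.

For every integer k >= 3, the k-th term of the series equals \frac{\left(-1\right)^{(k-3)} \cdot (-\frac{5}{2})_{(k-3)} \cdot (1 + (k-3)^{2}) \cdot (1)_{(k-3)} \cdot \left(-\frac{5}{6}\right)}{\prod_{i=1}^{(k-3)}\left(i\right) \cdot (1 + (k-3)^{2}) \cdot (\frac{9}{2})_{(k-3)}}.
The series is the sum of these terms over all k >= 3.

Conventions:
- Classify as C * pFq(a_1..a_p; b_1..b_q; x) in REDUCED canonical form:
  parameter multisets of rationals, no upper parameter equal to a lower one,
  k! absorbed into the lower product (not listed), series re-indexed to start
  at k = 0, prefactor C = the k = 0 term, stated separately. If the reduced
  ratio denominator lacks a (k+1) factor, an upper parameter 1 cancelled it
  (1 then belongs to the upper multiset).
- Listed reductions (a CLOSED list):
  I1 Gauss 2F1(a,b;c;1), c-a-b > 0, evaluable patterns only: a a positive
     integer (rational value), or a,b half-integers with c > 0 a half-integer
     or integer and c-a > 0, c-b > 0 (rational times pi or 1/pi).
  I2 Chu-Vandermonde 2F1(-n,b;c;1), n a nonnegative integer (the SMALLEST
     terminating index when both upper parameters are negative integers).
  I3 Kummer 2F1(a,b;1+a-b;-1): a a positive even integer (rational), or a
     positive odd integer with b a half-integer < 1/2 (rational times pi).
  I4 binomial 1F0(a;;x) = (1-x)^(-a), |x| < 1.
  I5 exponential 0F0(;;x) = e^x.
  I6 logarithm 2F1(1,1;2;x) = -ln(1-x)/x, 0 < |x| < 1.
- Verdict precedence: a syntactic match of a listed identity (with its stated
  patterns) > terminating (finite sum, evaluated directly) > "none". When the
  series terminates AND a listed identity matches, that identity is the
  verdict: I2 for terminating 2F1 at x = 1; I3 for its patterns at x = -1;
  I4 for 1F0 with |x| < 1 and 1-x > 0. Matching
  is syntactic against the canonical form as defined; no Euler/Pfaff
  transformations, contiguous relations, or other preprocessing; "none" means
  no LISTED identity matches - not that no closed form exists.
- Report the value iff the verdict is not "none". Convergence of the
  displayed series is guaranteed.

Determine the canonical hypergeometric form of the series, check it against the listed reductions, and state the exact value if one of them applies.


Prefactor -\frac{5}{6}, argument -1: 2F1 with upper {-\frac{5}{2}, 1} over lower {\frac{9}{2}}. Verdict (x = -1): Kummer's theorem (I3) applies (x = -1; c = \frac{9}{2} equals 1+a-b for upper {-\frac{5}{2}, 1}: listed pattern). Its exact value is \left(-\frac{175}{384}\right) \cdot \pi.

Structural cue: from the first term -\frac{5}{6}: the product of the first k integers (C = -5/6, x = -1) is k!.
Ratio: r(k) = -1 * (k-\frac{5}{2}) (k+1) / [(k+\frac{9}{2}) (k+1)] - rational in k, leading ratio -1; with t_0 = -\frac{5}{6}, classification follows.


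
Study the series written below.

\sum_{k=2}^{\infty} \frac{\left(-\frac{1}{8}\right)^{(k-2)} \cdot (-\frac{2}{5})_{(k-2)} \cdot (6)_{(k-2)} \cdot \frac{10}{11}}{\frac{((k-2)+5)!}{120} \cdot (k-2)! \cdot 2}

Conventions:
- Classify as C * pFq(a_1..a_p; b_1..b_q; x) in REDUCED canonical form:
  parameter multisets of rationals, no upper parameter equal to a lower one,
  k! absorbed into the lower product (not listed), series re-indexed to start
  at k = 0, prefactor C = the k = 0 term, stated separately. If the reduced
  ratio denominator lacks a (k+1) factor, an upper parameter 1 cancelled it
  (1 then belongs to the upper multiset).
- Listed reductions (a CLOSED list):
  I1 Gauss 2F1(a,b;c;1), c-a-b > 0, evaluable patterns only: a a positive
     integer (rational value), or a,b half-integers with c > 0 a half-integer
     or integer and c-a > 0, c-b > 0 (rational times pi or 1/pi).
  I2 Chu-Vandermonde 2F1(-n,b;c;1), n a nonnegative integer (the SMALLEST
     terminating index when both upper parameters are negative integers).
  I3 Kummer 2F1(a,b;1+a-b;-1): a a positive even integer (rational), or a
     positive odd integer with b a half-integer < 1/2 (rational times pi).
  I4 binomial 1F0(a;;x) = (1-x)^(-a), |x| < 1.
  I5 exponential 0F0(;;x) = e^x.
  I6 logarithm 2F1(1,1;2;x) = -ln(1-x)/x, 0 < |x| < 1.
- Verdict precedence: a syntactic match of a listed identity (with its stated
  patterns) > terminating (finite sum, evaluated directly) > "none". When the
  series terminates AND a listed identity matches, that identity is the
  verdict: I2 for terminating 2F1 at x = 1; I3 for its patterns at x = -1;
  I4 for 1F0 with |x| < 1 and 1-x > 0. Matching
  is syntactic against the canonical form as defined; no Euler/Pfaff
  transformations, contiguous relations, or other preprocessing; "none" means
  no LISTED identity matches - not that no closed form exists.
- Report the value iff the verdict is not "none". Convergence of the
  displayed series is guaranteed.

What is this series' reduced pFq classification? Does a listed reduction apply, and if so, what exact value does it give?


This is \frac{5}{11} * 1F0(-\frac{2}{5}; -; -\frac{1}{8}) in reduced canonical form. Verdict: the binomial series (I4) fires (the 1F0 binomial series: exponent 2/5, x = -\frac{1}{8}). Its exact value is \frac{5}{11} \cdot \left(\frac{9}{8}\right)^{\frac{2}{5}}.

First insight: t_0 = \frac{5}{11} here, and the parameter 6 appears in both the upper and lower lists and cancels.
Ratio: r(k) = -\frac{1}{8} * (k-\frac{2}{5}) / [(k+1)] - rational in k. x = -\frac{1}{8}; t_0 = \frac{5}{11}; negate the roots.


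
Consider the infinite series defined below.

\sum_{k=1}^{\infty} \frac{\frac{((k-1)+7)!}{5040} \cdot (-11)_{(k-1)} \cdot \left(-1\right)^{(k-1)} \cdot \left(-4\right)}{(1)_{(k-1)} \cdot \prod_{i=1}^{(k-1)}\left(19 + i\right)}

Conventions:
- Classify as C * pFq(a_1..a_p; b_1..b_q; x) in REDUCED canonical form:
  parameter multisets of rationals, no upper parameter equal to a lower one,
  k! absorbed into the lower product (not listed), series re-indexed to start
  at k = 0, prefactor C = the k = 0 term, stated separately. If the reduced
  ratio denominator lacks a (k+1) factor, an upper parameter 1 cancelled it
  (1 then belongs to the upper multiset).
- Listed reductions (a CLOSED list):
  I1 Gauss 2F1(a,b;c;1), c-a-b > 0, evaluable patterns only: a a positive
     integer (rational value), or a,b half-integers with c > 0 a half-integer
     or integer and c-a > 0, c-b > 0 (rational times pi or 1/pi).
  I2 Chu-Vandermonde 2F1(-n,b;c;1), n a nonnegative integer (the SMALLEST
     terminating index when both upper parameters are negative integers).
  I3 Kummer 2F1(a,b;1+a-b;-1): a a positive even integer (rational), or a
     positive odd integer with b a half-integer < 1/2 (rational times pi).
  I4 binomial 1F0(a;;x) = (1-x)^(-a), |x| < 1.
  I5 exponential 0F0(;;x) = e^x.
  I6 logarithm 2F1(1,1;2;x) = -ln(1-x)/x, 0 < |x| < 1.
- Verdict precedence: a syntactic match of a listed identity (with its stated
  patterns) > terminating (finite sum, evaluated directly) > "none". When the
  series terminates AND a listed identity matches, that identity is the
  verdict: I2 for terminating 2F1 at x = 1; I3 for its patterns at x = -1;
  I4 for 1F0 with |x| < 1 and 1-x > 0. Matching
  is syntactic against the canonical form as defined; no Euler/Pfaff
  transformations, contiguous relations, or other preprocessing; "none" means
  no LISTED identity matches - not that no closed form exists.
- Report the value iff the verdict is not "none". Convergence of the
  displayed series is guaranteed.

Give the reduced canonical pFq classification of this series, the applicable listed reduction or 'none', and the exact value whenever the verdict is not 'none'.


Classification (C = -4): 2F1 with upper {-11, 8}, lower {20}, argument x = -1. Verdict: this is the Kummer evaluation I3 (x = -1; c = 20 equals 1+a-b for upper {-11, 8}: listed pattern). Exact value: -\frac{7752}{35}.

First insight: x = -1 and the lower running product (C = -4, x = -1) is a rising factorial.
Step ratio: r(k) = -1 * (k-11) (k+8) / [(k+20) (k+1)] - poly over poly, x = -1 from leading terms; C = -4 at k = 0.


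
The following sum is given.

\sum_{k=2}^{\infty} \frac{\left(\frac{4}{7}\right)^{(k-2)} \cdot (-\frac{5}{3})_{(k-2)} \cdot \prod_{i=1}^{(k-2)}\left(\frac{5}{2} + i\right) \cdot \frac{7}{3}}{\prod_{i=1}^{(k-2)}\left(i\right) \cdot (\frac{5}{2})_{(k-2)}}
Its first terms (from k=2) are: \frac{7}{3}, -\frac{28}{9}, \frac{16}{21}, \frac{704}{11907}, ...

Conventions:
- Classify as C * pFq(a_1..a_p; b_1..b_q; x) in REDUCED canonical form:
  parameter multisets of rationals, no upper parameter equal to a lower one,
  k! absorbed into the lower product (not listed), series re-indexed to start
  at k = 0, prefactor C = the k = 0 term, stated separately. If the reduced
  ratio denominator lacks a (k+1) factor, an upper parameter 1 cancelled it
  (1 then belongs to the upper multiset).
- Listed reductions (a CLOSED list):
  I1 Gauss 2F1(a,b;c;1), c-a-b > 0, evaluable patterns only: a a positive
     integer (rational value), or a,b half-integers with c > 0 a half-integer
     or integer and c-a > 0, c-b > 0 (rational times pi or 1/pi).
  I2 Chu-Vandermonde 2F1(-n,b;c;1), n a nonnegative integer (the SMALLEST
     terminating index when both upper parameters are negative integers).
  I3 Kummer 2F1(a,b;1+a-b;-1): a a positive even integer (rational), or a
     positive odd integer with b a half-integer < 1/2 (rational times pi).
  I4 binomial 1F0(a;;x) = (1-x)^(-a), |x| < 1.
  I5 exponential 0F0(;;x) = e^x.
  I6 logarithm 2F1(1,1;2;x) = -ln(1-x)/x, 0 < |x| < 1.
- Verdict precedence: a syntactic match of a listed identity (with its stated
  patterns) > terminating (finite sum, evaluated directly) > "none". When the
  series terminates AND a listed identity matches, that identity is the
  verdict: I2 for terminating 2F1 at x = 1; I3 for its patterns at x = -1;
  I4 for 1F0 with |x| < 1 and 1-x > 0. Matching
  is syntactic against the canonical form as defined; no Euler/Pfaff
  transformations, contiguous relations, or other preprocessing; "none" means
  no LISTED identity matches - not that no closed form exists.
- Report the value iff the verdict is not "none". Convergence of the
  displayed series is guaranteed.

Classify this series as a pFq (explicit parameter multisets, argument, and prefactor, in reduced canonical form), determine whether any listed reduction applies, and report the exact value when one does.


Canonical form: C = \frac{7}{3} times 2F1 with upper {-\frac{5}{3}, \frac{7}{2}}, lower {\frac{5}{2}}, x = \frac{4}{7}. Verdict: none - this 2F1 at x = \frac{4}{7} matches no listed pattern, and upper {-\frac{5}{3}, \frac{7}{2}} holds no stopper.

Structural cue: with t_0 = \frac{7}{3}, the running product (C = 7/3, x = 4/7) telescopes to a rising factorial.
Step ratio: r(k) = \frac{4}{7} * (k-\frac{5}{3}) (k+\frac{7}{2}) / [(k+\frac{5}{2}) (k+1)] - poly over poly, x = \frac{4}{7} from leading terms; C = \frac{7}{3} at k = 0.


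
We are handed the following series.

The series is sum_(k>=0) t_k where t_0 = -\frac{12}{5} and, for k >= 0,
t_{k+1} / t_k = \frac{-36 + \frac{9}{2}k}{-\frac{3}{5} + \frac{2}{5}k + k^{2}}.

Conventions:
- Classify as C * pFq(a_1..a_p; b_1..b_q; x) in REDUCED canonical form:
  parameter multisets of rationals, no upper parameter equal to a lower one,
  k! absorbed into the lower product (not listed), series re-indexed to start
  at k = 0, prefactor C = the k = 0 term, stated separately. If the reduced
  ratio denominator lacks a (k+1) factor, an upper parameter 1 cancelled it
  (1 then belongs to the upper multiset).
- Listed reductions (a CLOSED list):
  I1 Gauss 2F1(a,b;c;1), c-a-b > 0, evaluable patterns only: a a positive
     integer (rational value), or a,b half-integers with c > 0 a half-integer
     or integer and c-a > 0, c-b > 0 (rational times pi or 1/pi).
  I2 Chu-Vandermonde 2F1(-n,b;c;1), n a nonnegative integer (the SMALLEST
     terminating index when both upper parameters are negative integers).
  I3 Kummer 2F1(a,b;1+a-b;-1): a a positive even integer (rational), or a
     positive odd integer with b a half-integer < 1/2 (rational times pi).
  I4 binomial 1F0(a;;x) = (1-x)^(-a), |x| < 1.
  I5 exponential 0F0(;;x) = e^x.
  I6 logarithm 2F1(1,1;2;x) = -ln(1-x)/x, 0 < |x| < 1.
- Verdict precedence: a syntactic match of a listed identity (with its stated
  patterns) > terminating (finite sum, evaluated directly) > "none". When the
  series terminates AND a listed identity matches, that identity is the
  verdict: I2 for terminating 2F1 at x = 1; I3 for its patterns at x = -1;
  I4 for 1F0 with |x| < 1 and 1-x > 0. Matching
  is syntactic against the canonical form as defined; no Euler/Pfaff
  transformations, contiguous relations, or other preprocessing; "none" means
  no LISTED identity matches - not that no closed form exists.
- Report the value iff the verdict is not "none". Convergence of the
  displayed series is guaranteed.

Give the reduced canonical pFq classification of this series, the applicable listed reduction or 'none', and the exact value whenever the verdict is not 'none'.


With C = -\frac{12}{5}: the canonical form is 1F1(-8; -\frac{3}{5}; \frac{9}{2}). Verdict: terminating. With -8 upstairs the series is a 9-term polynomial sum; evaluated term by term. Its exact value is \frac{55433919441}{214466560}.

Key observation: from the first term -\frac{12}{5}: factor the ratio over Q (C = -12/5, x = 9/2): negated roots = parameters.
Term ratio: r(k) = \frac{9}{2} * (k-8) / [(k-\frac{3}{5}) (k+1)] - rational in k, leading ratio \frac{9}{2}; with t_0 = -\frac{12}{5}, classification follows.


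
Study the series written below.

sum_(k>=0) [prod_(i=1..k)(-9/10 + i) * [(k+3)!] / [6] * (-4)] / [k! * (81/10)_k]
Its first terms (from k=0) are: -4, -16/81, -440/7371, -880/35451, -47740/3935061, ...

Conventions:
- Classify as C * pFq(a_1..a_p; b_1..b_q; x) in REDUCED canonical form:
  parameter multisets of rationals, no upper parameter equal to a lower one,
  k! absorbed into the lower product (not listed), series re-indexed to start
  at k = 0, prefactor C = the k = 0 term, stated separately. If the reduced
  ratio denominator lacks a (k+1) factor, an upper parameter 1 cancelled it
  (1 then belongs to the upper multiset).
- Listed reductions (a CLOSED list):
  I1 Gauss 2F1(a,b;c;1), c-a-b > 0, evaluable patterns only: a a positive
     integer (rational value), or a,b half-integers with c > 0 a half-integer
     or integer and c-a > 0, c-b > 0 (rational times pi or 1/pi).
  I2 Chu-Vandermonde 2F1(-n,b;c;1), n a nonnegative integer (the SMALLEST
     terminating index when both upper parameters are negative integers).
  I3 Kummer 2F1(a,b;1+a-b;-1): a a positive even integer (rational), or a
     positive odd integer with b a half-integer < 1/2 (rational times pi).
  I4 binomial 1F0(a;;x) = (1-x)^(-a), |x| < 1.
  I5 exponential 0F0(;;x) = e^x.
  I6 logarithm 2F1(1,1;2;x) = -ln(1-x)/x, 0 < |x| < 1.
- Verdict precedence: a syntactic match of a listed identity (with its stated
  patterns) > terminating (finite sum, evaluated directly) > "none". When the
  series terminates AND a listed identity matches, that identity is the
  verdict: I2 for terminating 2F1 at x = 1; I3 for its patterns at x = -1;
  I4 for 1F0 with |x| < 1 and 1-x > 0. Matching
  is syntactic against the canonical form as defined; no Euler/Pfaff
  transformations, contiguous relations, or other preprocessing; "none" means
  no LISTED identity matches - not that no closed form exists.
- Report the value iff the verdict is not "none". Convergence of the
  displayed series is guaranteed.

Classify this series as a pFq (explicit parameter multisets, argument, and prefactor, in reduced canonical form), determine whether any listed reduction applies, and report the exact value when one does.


The tell: with t_0 = -4, the factorial ratio (prefactor -4) (k+a-1)!/(a-1)! is a rising factorial (a)_k.
Adjacent-term ratio: r(k) = 1 * (k+1/10) (k+4) / [(k+81/10) (k+1)] - poly over poly, x = 1 from leading terms; C = -4 at k = 0.

This is -4 * 2F1(1/10, 4; 81/10; 1) in reduced canonical form. Verdict: the Gauss summation I1 applies (x = 1: the Gamma ratio telescopes since c-a-b = 4 > 0 and a = 4 in Z>0). Sum: -3018707/700000.
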